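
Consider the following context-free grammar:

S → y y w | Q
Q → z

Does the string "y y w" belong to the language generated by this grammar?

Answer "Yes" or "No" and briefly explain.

Yes - a valid derivation exists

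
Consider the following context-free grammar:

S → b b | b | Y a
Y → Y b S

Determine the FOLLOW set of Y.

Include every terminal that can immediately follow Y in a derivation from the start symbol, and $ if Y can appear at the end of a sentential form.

We compute FOLLOW(Y) using the standard algorithm.
FOLLOW(S) starts with {$}.
FIRST(S) = {b}
FIRST(Y) = {}
FOLLOW(S) = {$, a, b}
FOLLOW(Y) = {a, b}
Therefore, FOLLOW(Y) = {a, b}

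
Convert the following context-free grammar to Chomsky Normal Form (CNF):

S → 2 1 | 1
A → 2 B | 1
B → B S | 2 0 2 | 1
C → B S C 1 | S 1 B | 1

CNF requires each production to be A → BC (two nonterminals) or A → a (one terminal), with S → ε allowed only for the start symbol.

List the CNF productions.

T2 → 2; T1 → 1; S → 1; A → 1; T0 → 0; B → 1; C → 1; S → T2 T1; A → T2 B; B → B S; B → T2 X0; X0 → T0 T2; C → B X1; X1 → S X2; X2 → C T1; C → S X3; X3 → T1 B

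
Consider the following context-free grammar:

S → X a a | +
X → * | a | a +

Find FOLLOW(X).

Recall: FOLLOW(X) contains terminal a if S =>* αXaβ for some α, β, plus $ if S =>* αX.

We compute FOLLOW(X) using the standard algorithm.
FOLLOW(S) starts with {$}.
FIRST(S) = {*, +, a}
FIRST(X) = {*, a}
FOLLOW(S) = {$}
FOLLOW(X) = {a}
Therefore, FOLLOW(X) = {a}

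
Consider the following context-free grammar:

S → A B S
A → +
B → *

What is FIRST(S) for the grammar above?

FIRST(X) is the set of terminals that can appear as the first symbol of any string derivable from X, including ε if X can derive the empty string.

We compute FIRST(S) using the standard algorithm.
FIRST(A) = {+}
FIRST(B) = {*}
FIRST(S) = {+}
Therefore, FIRST(S) = {+}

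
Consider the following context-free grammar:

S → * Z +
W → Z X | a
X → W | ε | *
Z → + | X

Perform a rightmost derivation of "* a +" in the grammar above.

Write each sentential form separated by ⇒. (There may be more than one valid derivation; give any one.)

S ⇒ * Z + ⇒ * X + ⇒ * W + ⇒ * a +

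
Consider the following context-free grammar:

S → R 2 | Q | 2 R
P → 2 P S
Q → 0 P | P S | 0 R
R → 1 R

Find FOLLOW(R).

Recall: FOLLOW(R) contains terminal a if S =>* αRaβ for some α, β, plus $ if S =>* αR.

We compute FOLLOW(R) using the standard algorithm.
FOLLOW(S) starts with {$}.
FIRST(P) = {2}
FIRST(Q) = {0, 2}
FIRST(R) = {1}
FIRST(S) = {0, 1, 2}
FOLLOW(P) = {$, 0, 1, 2}
FOLLOW(Q) = {$, 0, 1, 2}
FOLLOW(R) = {$, 0, 1, 2}
FOLLOW(S) = {$, 0, 1, 2}
Therefore, FOLLOW(R) = {$, 0, 1, 2}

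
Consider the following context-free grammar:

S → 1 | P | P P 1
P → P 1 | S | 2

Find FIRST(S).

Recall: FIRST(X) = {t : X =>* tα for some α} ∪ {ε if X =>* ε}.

We compute FIRST(S) using the standard algorithm.
FIRST(P) = {1, 2}
FIRST(S) = {1, 2}
Therefore, FIRST(S) = {1, 2}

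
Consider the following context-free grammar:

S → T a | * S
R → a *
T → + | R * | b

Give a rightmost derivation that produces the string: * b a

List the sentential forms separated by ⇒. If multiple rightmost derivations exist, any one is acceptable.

S ⇒ * S ⇒ * T a ⇒ * b a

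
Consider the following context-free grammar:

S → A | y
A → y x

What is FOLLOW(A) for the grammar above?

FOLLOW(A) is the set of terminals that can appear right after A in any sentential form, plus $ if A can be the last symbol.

We compute FOLLOW(A) using the standard algorithm.
FOLLOW(S) starts with {$}.
FIRST(A) = {y}
FIRST(S) = {y}
FOLLOW(A) = {$}
FOLLOW(S) = {$}
Therefore, FOLLOW(A) = {$}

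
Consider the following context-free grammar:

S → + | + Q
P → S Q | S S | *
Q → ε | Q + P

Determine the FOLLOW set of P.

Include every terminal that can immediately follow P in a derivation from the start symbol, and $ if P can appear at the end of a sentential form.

We compute FOLLOW(P) using the standard algorithm.
FOLLOW(S) starts with {$}.
FIRST(P) = {*, +}
FIRST(Q) = {+, ε}
FIRST(S) = {+}
FOLLOW(P) = {$, +}
FOLLOW(Q) = {$, +}
FOLLOW(S) = {$, +}
Therefore, FOLLOW(P) = {$, +}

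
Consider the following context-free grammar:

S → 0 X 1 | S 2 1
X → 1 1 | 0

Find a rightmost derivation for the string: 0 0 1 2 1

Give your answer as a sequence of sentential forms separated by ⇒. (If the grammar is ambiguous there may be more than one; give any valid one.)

S ⇒ S 2 1 ⇒ 0 X 1 2 1 ⇒ 0 0 1 2 1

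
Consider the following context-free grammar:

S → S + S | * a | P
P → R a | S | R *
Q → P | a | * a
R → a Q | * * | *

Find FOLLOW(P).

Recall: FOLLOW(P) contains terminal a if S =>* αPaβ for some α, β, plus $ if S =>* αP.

We compute FOLLOW(P) using the standard algorithm.
FOLLOW(S) starts with {$}.
FIRST(P) = {*, a}
FIRST(Q) = {*, a}
FIRST(R) = {*, a}
FIRST(S) = {*, a}
FOLLOW(P) = {$, *, +, a}
FOLLOW(Q) = {*, a}
FOLLOW(R) = {*, a}
FOLLOW(S) = {$, *, +, a}
Therefore, FOLLOW(P) = {$, *, +, a}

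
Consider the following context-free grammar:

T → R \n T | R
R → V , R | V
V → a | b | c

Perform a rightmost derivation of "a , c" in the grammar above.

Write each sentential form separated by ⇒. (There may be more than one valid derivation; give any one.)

T ⇒ R ⇒ V , R ⇒ V , V ⇒ V , c ⇒ a , c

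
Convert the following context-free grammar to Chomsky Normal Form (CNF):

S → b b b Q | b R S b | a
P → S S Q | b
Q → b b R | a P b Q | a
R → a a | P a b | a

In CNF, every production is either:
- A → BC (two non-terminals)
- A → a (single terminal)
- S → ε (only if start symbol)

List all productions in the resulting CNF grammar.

TB → b; S → a; P → b; TA → a; Q → a; R → a; S → TB X0; X0 → TB X1; X1 → TB Q; S → TB X2; X2 → R X3; X3 → S TB; P → S X4; X4 → S Q; Q → TB X5; X5 → TB R; Q → TA X6; X6 → P X7; X7 → TB Q; R → TA TA; R → P X8; X8 → TA TB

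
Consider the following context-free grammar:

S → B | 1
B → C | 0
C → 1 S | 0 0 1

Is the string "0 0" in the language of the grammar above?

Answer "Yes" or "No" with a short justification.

No - no valid derivation exists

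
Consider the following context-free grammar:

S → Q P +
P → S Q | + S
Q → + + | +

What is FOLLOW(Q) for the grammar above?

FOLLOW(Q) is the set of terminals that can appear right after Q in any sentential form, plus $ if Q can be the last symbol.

We compute FOLLOW(Q) using the standard algorithm.
FOLLOW(S) starts with {$}.
FIRST(P) = {+}
FIRST(Q) = {+}
FIRST(S) = {+}
FOLLOW(P) = {+}
FOLLOW(Q) = {+}
FOLLOW(S) = {$, +}
Therefore, FOLLOW(Q) = {+}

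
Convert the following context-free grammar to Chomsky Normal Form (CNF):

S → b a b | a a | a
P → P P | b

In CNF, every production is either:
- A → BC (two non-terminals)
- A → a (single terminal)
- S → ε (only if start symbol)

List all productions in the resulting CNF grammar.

TB → b; TA → a; S → a; P → b; S → TB X0; X0 → TA TB; S → TA TA; P → P P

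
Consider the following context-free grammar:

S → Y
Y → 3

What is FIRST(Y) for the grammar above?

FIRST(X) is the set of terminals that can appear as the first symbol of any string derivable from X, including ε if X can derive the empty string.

We compute FIRST(Y) using the standard algorithm.
FIRST(S) = {3}
FIRST(Y) = {3}
Therefore, FIRST(Y) = {3}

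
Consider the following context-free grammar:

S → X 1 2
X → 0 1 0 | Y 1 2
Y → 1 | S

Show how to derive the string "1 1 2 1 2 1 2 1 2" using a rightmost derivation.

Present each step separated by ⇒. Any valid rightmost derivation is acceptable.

S ⇒ X 1 2 ⇒ Y 1 2 1 2 ⇒ S 1 2 1 2 ⇒ X 1 2 1 2 1 2 ⇒ Y 1 2 1 2 1 2 1 2 ⇒ 1 1 2 1 2 1 2 1 2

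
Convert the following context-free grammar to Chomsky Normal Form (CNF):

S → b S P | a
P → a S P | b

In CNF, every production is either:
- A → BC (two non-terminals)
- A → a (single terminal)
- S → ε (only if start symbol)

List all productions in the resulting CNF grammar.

TB → b; S → a; TA → a; P → b; S → TB X0; X0 → S P; P → TA X1; X1 → S P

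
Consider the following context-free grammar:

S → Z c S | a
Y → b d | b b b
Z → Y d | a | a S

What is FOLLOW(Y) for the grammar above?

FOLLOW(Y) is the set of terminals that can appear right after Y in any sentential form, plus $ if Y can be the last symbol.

We compute FOLLOW(Y) using the standard algorithm.
FOLLOW(S) starts with {$}.
FIRST(S) = {a, b}
FIRST(Y) = {b}
FIRST(Z) = {a, b}
FOLLOW(S) = {$, c}
FOLLOW(Y) = {d}
FOLLOW(Z) = {c}
Therefore, FOLLOW(Y) = {d}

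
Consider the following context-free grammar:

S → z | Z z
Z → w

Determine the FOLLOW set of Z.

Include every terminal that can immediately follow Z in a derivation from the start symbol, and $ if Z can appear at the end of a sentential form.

We compute FOLLOW(Z) using the standard algorithm.
FOLLOW(S) starts with {$}.
FIRST(S) = {w, z}
FIRST(Z) = {w}
FOLLOW(S) = {$}
FOLLOW(Z) = {z}
Therefore, FOLLOW(Z) = {z}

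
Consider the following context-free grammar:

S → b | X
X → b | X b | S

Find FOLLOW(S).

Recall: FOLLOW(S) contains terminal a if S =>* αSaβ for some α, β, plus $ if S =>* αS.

We compute FOLLOW(S) using the standard algorithm.
FOLLOW(S) starts with {$}.
FIRST(S) = {b}
FIRST(X) = {b}
FOLLOW(S) = {$, b}
FOLLOW(X) = {$, b}
Therefore, FOLLOW(S) = {$, b}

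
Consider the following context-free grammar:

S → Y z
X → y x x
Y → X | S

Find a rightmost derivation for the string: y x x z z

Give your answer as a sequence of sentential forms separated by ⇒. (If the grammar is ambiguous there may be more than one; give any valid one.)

S ⇒ Y z ⇒ S z ⇒ Y z z ⇒ X z z ⇒ y x x z z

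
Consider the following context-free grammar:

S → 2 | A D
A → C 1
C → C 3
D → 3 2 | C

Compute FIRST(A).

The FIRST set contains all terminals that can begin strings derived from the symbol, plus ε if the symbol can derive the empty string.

We compute FIRST(A) using the standard algorithm.
FIRST(A) = {}
FIRST(C) = {}
FIRST(D) = {3}
FIRST(S) = {2}
Therefore, FIRST(A) = {}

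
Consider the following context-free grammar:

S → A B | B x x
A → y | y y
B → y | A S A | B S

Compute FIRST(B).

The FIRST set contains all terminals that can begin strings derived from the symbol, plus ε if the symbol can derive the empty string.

We compute FIRST(B) using the standard algorithm.
FIRST(A) = {y}
FIRST(B) = {y}
FIRST(S) = {y}
Therefore, FIRST(B) = {y}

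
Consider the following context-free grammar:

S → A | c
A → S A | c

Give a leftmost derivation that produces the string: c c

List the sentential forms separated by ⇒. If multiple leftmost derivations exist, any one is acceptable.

S ⇒ A ⇒ S A ⇒ c A ⇒ c c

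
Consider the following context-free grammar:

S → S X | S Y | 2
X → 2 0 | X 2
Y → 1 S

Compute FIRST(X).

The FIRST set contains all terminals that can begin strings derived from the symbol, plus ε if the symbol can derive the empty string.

We compute FIRST(X) using the standard algorithm.
FIRST(S) = {2}
FIRST(X) = {2}
FIRST(Y) = {1}
Therefore, FIRST(X) = {2}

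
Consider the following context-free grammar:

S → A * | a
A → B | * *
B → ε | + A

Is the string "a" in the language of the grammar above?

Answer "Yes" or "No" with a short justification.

Yes - a valid derivation exists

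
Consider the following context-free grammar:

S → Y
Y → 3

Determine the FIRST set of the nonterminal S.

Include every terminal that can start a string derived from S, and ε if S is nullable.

We compute FIRST(S) using the standard algorithm.
FIRST(S) = {3}
FIRST(Y) = {3}
Therefore, FIRST(S) = {3}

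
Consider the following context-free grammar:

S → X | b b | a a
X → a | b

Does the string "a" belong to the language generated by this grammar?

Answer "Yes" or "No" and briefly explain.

Yes - a valid derivation exists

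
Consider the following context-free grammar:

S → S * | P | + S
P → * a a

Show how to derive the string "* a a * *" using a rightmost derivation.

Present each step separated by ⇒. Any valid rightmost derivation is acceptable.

S ⇒ S * ⇒ S * * ⇒ P * * ⇒ * a a * *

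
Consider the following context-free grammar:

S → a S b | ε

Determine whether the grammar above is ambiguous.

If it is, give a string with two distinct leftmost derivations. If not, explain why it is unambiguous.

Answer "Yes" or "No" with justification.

No - the grammar is unambiguous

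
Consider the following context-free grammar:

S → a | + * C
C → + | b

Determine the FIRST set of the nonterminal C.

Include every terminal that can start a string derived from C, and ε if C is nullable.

We compute FIRST(C) using the standard algorithm.
FIRST(C) = {+, b}
FIRST(S) = {+, a}
Therefore, FIRST(C) = {+, b}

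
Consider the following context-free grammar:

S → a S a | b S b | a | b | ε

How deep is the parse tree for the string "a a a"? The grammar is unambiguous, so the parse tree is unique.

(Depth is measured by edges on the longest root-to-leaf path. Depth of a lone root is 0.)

2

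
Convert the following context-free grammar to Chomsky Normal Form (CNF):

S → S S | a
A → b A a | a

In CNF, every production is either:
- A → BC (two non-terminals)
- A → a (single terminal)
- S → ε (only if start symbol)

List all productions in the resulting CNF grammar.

S → a; TB → b; TA → a; A → a; S → S S; A → TB X0; X0 → A TA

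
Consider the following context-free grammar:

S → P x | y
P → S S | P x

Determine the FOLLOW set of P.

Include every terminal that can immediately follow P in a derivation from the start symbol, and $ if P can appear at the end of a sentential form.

We compute FOLLOW(P) using the standard algorithm.
FOLLOW(S) starts with {$}.
FIRST(P) = {y}
FIRST(S) = {y}
FOLLOW(P) = {x}
FOLLOW(S) = {$, x, y}
Therefore, FOLLOW(P) = {x}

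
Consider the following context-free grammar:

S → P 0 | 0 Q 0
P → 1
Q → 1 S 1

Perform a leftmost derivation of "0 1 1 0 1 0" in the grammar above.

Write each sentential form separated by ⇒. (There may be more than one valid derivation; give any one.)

S ⇒ 0 Q 0 ⇒ 0 1 S 1 0 ⇒ 0 1 P 0 1 0 ⇒ 0 1 1 0 1 0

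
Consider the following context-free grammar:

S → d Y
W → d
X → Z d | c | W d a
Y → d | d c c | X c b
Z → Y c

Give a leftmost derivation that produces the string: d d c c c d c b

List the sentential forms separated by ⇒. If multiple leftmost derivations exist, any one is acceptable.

S ⇒ d Y ⇒ d X c b ⇒ d Z d c b ⇒ d Y c d c b ⇒ d d c c c d c b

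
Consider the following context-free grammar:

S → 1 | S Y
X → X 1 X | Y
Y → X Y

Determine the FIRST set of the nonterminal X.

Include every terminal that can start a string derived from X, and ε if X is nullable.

We compute FIRST(X) using the standard algorithm.
FIRST(S) = {1}
FIRST(X) = {}
FIRST(Y) = {}
Therefore, FIRST(X) = {}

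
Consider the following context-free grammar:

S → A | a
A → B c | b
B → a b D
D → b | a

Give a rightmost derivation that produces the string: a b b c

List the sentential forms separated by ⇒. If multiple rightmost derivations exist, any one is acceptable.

S ⇒ A ⇒ B c ⇒ a b D c ⇒ a b b c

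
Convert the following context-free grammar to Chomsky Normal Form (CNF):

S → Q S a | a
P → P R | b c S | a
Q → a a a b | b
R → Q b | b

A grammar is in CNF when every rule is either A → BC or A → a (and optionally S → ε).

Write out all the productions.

TA → a; S → a; TB → b; TC → c; P → a; Q → b; R → b; S → Q X0; X0 → S TA; P → P R; P → TB X1; X1 → TC S; Q → TA X2; X2 → TA X3; X3 → TA TB; R → Q TB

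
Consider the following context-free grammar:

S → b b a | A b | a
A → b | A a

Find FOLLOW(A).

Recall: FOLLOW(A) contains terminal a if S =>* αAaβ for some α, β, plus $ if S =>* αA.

We compute FOLLOW(A) using the standard algorithm.
FOLLOW(S) starts with {$}.
FIRST(A) = {b}
FIRST(S) = {a, b}
FOLLOW(A) = {a, b}
FOLLOW(S) = {$}
Therefore, FOLLOW(A) = {a, b}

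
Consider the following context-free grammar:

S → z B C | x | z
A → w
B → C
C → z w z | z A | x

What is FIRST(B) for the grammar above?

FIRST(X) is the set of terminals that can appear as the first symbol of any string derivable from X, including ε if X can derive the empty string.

We compute FIRST(B) using the standard algorithm.
FIRST(A) = {w}
FIRST(B) = {x, z}
FIRST(C) = {x, z}
FIRST(S) = {x, z}
Therefore, FIRST(B) = {x, z}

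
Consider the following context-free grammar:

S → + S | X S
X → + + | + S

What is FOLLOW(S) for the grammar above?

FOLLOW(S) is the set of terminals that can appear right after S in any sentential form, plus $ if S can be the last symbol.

We compute FOLLOW(S) using the standard algorithm.
FOLLOW(S) starts with {$}.
FIRST(S) = {+}
FIRST(X) = {+}
FOLLOW(S) = {$, +}
FOLLOW(X) = {+}
Therefore, FOLLOW(S) = {$, +}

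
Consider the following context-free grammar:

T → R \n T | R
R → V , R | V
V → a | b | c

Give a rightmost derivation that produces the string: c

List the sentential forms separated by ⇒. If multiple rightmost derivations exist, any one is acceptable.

T ⇒ R ⇒ V ⇒ c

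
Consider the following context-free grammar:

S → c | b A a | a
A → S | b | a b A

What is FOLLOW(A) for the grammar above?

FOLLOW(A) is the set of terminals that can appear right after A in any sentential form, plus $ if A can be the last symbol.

We compute FOLLOW(A) using the standard algorithm.
FOLLOW(S) starts with {$}.
FIRST(A) = {a, b, c}
FIRST(S) = {a, b, c}
FOLLOW(A) = {a}
FOLLOW(S) = {$, a}
Therefore, FOLLOW(A) = {a}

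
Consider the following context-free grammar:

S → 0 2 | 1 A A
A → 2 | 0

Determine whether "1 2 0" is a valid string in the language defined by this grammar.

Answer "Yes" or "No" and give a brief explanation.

Yes - a valid derivation exists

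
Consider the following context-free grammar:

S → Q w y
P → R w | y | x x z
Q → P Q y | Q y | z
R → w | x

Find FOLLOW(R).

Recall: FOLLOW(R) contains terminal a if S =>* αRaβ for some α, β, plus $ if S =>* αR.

We compute FOLLOW(R) using the standard algorithm.
FOLLOW(S) starts with {$}.
FIRST(P) = {w, x, y}
FIRST(Q) = {w, x, y, z}
FIRST(R) = {w, x}
FIRST(S) = {w, x, y, z}
FOLLOW(P) = {w, x, y, z}
FOLLOW(Q) = {w, y}
FOLLOW(R) = {w}
FOLLOW(S) = {$}
Therefore, FOLLOW(R) = {w}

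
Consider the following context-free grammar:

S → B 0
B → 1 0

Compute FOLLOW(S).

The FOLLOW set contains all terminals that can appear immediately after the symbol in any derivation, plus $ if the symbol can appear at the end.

We compute FOLLOW(S) using the standard algorithm.
FOLLOW(S) starts with {$}.
FIRST(B) = {1}
FIRST(S) = {1}
FOLLOW(B) = {0}
FOLLOW(S) = {$}
Therefore, FOLLOW(S) = {$}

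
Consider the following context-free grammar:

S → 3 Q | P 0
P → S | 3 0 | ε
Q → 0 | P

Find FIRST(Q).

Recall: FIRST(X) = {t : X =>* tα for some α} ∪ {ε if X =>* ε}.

We compute FIRST(Q) using the standard algorithm.
FIRST(P) = {0, 3, ε}
FIRST(Q) = {0, 3, ε}
FIRST(S) = {0, 3}
Therefore, FIRST(Q) = {0, 3, ε}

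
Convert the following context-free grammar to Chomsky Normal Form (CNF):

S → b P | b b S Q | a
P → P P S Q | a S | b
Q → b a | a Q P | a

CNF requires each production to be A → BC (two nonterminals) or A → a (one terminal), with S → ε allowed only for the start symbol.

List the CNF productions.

TB → b; S → a; TA → a; P → b; Q → a; S → TB P; S → TB X0; X0 → TB X1; X1 → S Q; P → P X2; X2 → P X3; X3 → S Q; P → TA S; Q → TB TA; Q → TA X4; X4 → Q P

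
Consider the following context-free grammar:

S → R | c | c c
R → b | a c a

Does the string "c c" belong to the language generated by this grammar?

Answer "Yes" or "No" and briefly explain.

Yes - a valid derivation exists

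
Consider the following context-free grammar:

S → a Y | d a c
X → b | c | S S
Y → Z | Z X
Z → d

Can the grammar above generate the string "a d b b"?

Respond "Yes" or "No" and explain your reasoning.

No - no valid derivation exists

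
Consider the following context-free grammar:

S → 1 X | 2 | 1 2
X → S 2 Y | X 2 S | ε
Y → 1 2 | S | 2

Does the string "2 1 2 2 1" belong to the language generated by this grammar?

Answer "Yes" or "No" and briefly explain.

No - no valid derivation exists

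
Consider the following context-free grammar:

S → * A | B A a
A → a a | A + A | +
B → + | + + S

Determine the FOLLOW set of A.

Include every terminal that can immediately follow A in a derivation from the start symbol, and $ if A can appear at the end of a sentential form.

We compute FOLLOW(A) using the standard algorithm.
FOLLOW(S) starts with {$}.
FIRST(A) = {+, a}
FIRST(B) = {+}
FIRST(S) = {*, +}
FOLLOW(A) = {$, +, a}
FOLLOW(B) = {+, a}
FOLLOW(S) = {$, +, a}
Therefore, FOLLOW(A) = {$, +, a}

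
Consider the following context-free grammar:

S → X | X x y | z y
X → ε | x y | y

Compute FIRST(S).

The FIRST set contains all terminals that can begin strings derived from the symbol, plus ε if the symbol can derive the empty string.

We compute FIRST(S) using the standard algorithm.
FIRST(S) = {x, y, z, ε}
FIRST(X) = {x, y, ε}
Therefore, FIRST(S) = {x, y, z, ε}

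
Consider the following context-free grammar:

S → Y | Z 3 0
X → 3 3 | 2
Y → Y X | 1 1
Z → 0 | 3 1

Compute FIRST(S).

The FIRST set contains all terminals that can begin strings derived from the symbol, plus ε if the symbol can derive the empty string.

We compute FIRST(S) using the standard algorithm.
FIRST(S) = {0, 1, 3}
FIRST(X) = {2, 3}
FIRST(Y) = {1}
FIRST(Z) = {0, 3}
Therefore, FIRST(S) = {0, 1, 3}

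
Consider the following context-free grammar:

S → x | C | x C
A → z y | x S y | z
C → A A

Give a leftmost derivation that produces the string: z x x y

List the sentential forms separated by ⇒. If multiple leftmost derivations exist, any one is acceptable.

S ⇒ C ⇒ A A ⇒ z A ⇒ z x S y ⇒ z x x y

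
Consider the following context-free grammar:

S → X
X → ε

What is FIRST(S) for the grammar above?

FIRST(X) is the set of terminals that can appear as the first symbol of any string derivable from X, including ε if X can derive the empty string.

We compute FIRST(S) using the standard algorithm.
FIRST(S) = {ε}
FIRST(X) = {ε}
Therefore, FIRST(S) = {ε}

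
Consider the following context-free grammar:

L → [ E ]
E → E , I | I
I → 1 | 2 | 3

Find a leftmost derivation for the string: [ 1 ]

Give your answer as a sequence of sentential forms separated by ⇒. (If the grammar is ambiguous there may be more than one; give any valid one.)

L ⇒ [ E ] ⇒ [ I ] ⇒ [ 1 ]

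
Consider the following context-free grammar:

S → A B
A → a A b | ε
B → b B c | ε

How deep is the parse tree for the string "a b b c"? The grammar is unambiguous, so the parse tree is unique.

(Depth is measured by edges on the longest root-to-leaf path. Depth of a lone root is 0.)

3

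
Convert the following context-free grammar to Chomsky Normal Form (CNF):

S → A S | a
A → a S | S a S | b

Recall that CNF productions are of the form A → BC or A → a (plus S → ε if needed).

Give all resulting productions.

S → a; TA → a; A → b; S → A S; A → TA S; A → S X0; X0 → TA S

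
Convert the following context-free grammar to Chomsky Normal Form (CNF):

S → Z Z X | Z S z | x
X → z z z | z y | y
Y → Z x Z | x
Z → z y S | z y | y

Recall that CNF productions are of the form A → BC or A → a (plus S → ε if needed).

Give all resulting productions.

TZ → z; S → x; TY → y; X → y; TX → x; Y → x; Z → y; S → Z X0; X0 → Z X; S → Z X1; X1 → S TZ; X → TZ X2; X2 → TZ TZ; X → TZ TY; Y → Z X3; X3 → TX Z; Z → TZ X4; X4 → TY S; Z → TZ TY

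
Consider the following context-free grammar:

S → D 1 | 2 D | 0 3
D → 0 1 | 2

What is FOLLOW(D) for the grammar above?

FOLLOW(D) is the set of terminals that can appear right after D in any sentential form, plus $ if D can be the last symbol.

We compute FOLLOW(D) using the standard algorithm.
FOLLOW(S) starts with {$}.
FIRST(D) = {0, 2}
FIRST(S) = {0, 2}
FOLLOW(D) = {$, 1}
FOLLOW(S) = {$}
Therefore, FOLLOW(D) = {$, 1}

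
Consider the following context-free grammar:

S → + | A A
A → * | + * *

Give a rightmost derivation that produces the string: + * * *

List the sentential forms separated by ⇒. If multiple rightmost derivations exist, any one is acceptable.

S ⇒ A A ⇒ A * ⇒ + * * *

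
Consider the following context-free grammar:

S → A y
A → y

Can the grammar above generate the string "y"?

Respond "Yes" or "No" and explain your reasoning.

No - no valid derivation exists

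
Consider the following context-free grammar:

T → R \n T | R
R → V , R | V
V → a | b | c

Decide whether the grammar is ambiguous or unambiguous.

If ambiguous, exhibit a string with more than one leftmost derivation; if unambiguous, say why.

Unambiguous - every string in the language has a unique leftmost derivation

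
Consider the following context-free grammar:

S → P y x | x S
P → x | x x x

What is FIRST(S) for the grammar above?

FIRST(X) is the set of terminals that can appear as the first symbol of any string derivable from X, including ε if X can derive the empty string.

We compute FIRST(S) using the standard algorithm.
FIRST(P) = {x}
FIRST(S) = {x}
Therefore, FIRST(S) = {x}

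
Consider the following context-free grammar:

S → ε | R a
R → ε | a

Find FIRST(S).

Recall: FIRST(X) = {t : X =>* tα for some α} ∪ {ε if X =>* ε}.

We compute FIRST(S) using the standard algorithm.
FIRST(R) = {a, ε}
FIRST(S) = {a, ε}
Therefore, FIRST(S) = {a, ε}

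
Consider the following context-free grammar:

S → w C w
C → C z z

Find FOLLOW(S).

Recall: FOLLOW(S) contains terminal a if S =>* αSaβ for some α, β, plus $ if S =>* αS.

We compute FOLLOW(S) using the standard algorithm.
FOLLOW(S) starts with {$}.
FIRST(C) = {}
FIRST(S) = {w}
FOLLOW(C) = {w, z}
FOLLOW(S) = {$}
Therefore, FOLLOW(S) = {$}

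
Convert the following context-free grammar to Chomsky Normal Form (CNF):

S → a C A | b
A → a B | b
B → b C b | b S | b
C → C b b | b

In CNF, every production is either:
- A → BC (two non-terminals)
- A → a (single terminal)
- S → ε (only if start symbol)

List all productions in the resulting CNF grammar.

TA → a; S → b; A → b; TB → b; B → b; C → b; S → TA X0; X0 → C A; A → TA B; B → TB X1; X1 → C TB; B → TB S; C → C X2; X2 → TB TB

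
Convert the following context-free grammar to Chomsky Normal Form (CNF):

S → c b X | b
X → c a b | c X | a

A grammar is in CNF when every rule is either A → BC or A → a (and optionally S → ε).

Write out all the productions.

TC → c; TB → b; S → b; TA → a; X → a; S → TC X0; X0 → TB X; X → TC X1; X1 → TA TB; X → TC X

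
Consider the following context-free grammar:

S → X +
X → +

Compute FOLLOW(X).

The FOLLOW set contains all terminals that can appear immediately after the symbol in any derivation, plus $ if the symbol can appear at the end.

We compute FOLLOW(X) using the standard algorithm.
FOLLOW(S) starts with {$}.
FIRST(S) = {+}
FIRST(X) = {+}
FOLLOW(S) = {$}
FOLLOW(X) = {+}
Therefore, FOLLOW(X) = {+}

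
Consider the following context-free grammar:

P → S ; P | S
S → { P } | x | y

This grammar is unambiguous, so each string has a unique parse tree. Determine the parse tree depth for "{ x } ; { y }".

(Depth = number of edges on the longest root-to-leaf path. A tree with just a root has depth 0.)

5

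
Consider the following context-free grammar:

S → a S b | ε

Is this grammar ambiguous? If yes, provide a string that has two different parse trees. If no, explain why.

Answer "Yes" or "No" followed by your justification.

No - the grammar is unambiguous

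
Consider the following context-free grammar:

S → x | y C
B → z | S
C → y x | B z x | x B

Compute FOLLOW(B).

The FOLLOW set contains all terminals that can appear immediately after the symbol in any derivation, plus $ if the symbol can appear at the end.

We compute FOLLOW(B) using the standard algorithm.
FOLLOW(S) starts with {$}.
FIRST(B) = {x, y, z}
FIRST(C) = {x, y, z}
FIRST(S) = {x, y}
FOLLOW(B) = {$, z}
FOLLOW(C) = {$, z}
FOLLOW(S) = {$, z}
Therefore, FOLLOW(B) = {$, z}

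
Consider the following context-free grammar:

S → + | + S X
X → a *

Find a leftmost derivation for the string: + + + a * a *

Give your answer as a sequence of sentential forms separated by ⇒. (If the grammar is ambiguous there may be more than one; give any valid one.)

S ⇒ + S X ⇒ + + S X X ⇒ + + + X X ⇒ + + + a * X ⇒ + + + a * a *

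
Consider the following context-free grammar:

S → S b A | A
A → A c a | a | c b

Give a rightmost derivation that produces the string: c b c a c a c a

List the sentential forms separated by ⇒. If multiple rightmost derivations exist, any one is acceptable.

S ⇒ A ⇒ A c a ⇒ A c a c a ⇒ A c a c a c a ⇒ c b c a c a c a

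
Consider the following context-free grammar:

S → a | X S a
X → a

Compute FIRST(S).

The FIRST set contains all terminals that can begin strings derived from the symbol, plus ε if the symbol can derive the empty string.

We compute FIRST(S) using the standard algorithm.
FIRST(S) = {a}
FIRST(X) = {a}
Therefore, FIRST(S) = {a}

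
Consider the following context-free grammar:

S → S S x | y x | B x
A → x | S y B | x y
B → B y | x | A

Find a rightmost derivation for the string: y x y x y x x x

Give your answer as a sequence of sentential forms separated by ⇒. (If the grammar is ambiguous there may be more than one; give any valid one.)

S ⇒ S S x ⇒ S S S x x ⇒ S S y x x x ⇒ S y x y x x x ⇒ y x y x y x x x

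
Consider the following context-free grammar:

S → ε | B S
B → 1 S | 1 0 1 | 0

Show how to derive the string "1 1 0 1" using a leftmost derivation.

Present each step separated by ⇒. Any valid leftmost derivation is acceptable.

S ⇒ B S ⇒ 1 S S ⇒ 1 B S S ⇒ 1 1 0 1 S S ⇒ 1 1 0 1 S ⇒ 1 1 0 1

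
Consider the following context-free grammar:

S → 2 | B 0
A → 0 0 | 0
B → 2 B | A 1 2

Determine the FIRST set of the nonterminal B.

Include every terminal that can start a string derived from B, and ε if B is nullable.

We compute FIRST(B) using the standard algorithm.
FIRST(A) = {0}
FIRST(B) = {0, 2}
FIRST(S) = {0, 2}
Therefore, FIRST(B) = {0, 2}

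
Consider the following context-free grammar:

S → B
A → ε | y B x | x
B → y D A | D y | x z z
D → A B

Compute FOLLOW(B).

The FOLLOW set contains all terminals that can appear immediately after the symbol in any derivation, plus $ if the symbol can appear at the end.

We compute FOLLOW(B) using the standard algorithm.
FOLLOW(S) starts with {$}.
FIRST(A) = {x, y, ε}
FIRST(B) = {x, y}
FIRST(D) = {x, y}
FIRST(S) = {x, y}
FOLLOW(A) = {$, x, y}
FOLLOW(B) = {$, x, y}
FOLLOW(D) = {$, x, y}
FOLLOW(S) = {$}
Therefore, FOLLOW(B) = {$, x, y}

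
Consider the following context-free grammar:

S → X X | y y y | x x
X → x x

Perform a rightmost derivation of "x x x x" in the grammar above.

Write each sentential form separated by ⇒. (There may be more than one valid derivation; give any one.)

S ⇒ X X ⇒ X x x ⇒ x x x x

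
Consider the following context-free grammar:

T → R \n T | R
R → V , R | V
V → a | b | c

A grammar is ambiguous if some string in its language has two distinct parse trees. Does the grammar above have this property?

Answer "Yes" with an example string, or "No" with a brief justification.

No - the grammar is unambiguous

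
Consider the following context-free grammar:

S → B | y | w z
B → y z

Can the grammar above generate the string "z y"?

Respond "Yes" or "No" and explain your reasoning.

No - no valid derivation exists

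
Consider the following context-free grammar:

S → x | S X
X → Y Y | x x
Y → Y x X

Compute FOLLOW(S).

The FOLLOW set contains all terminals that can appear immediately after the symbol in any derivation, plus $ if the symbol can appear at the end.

We compute FOLLOW(S) using the standard algorithm.
FOLLOW(S) starts with {$}.
FIRST(S) = {x}
FIRST(X) = {x}
FIRST(Y) = {}
FOLLOW(S) = {$, x}
FOLLOW(X) = {$, x}
FOLLOW(Y) = {$, x}
Therefore, FOLLOW(S) = {$, x}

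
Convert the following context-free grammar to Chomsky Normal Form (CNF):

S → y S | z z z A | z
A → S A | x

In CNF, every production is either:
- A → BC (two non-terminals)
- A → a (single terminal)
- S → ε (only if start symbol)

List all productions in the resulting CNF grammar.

TY → y; TZ → z; S → z; A → x; S → TY S; S → TZ X0; X0 → TZ X1; X1 → TZ A; A → S A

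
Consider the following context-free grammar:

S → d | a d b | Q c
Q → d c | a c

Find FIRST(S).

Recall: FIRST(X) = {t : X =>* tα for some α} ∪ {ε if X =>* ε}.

We compute FIRST(S) using the standard algorithm.
FIRST(Q) = {a, d}
FIRST(S) = {a, d}
Therefore, FIRST(S) = {a, d}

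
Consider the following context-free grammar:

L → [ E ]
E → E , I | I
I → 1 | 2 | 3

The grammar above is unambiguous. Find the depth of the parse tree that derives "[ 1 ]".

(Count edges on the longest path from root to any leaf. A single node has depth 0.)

3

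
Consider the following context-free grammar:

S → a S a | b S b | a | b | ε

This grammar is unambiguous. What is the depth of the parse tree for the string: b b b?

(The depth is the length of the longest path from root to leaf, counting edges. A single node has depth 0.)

2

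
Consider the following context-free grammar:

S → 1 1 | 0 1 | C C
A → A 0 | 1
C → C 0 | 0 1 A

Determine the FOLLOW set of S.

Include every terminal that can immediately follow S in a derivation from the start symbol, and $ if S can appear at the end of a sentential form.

We compute FOLLOW(S) using the standard algorithm.
FOLLOW(S) starts with {$}.
FIRST(A) = {1}
FIRST(C) = {0}
FIRST(S) = {0, 1}
FOLLOW(A) = {$, 0}
FOLLOW(C) = {$, 0}
FOLLOW(S) = {$}
Therefore, FOLLOW(S) = {$}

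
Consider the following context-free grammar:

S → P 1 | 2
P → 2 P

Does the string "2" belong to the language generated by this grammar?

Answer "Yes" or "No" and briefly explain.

Yes - a valid derivation exists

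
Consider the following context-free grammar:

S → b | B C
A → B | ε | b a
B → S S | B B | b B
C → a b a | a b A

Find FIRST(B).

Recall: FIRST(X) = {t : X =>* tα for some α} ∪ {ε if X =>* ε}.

We compute FIRST(B) using the standard algorithm.
FIRST(A) = {b, ε}
FIRST(B) = {b}
FIRST(C) = {a}
FIRST(S) = {b}
Therefore, FIRST(B) = {b}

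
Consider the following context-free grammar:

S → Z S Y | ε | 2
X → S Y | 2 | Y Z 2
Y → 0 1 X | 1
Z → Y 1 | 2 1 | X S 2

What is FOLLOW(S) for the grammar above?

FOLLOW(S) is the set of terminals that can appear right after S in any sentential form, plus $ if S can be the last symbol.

We compute FOLLOW(S) using the standard algorithm.
FOLLOW(S) starts with {$}.
FIRST(S) = {0, 1, 2, ε}
FIRST(X) = {0, 1, 2}
FIRST(Y) = {0, 1}
FIRST(Z) = {0, 1, 2}
FOLLOW(S) = {$, 0, 1, 2}
FOLLOW(X) = {$, 0, 1, 2}
FOLLOW(Y) = {$, 0, 1, 2}
FOLLOW(Z) = {0, 1, 2}
Therefore, FOLLOW(S) = {$, 0, 1, 2}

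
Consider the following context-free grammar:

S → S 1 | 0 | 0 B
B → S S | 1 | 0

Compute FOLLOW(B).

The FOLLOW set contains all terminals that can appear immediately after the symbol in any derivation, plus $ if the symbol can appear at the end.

We compute FOLLOW(B) using the standard algorithm.
FOLLOW(S) starts with {$}.
FIRST(B) = {0, 1}
FIRST(S) = {0}
FOLLOW(B) = {$, 0, 1}
FOLLOW(S) = {$, 0, 1}
Therefore, FOLLOW(B) = {$, 0, 1}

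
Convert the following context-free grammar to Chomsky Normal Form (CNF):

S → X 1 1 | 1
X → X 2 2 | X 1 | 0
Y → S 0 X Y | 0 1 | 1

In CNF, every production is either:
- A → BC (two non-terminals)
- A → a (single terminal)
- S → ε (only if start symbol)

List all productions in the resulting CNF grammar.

T1 → 1; S → 1; T2 → 2; X → 0; T0 → 0; Y → 1; S → X X0; X0 → T1 T1; X → X X1; X1 → T2 T2; X → X T1; Y → S X2; X2 → T0 X3; X3 → X Y; Y → T0 T1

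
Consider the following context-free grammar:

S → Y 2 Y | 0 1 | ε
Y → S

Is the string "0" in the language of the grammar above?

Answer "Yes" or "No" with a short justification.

No - no valid derivation exists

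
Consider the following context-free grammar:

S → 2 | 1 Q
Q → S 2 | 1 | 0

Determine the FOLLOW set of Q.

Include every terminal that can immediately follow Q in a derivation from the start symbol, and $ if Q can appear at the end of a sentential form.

We compute FOLLOW(Q) using the standard algorithm.
FOLLOW(S) starts with {$}.
FIRST(Q) = {0, 1, 2}
FIRST(S) = {1, 2}
FOLLOW(Q) = {$, 2}
FOLLOW(S) = {$, 2}
Therefore, FOLLOW(Q) = {$, 2}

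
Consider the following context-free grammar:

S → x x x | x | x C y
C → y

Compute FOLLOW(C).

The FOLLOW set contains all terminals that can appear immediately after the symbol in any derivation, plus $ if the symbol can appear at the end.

We compute FOLLOW(C) using the standard algorithm.
FOLLOW(S) starts with {$}.
FIRST(C) = {y}
FIRST(S) = {x}
FOLLOW(C) = {y}
FOLLOW(S) = {$}
Therefore, FOLLOW(C) = {y}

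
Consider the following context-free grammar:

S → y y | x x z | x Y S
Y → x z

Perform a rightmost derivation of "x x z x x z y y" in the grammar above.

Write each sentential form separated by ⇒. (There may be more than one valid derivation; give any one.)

S ⇒ x Y S ⇒ x Y x Y S ⇒ x Y x Y y y ⇒ x Y x x z y y ⇒ x x z x x z y y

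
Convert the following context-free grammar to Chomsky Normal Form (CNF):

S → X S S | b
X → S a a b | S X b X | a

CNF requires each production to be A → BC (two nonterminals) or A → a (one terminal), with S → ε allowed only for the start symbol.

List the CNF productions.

S → b; TA → a; TB → b; X → a; S → X X0; X0 → S S; X → S X1; X1 → TA X2; X2 → TA TB; X → S X3; X3 → X X4; X4 → TB X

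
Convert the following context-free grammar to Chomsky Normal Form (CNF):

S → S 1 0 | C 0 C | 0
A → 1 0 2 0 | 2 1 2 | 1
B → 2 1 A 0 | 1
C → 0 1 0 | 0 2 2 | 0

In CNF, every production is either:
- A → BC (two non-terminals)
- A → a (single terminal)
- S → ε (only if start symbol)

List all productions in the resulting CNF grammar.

T1 → 1; T0 → 0; S → 0; T2 → 2; A → 1; B → 1; C → 0; S → S X0; X0 → T1 T0; S → C X1; X1 → T0 C; A → T1 X2; X2 → T0 X3; X3 → T2 T0; A → T2 X4; X4 → T1 T2; B → T2 X5; X5 → T1 X6; X6 → A T0; C → T0 X7; X7 → T1 T0; C → T0 X8; X8 → T2 T2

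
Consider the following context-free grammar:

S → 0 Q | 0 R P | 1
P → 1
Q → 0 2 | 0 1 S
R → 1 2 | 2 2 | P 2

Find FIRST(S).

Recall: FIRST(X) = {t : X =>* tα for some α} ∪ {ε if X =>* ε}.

We compute FIRST(S) using the standard algorithm.
FIRST(P) = {1}
FIRST(Q) = {0}
FIRST(R) = {1, 2}
FIRST(S) = {0, 1}
Therefore, FIRST(S) = {0, 1}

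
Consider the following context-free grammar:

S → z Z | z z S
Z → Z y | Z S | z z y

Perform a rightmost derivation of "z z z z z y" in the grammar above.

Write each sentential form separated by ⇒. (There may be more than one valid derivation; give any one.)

S ⇒ z z S ⇒ z z z Z ⇒ z z z z z y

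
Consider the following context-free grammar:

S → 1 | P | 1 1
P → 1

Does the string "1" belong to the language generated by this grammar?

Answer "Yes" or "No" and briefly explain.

Yes - a valid derivation exists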